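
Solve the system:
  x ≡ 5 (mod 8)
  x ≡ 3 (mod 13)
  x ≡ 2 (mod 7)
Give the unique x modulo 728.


Moduli 8, 13, 7 are pairwise coprime; by CRT there is a unique solution modulo M = 8 · 13 · 7 = 728.
Solve pairwise, accumulating the modulus:
  Start with x ≡ 5 (mod 8).
  Combine with x ≡ 3 (mod 13): since gcd(8, 13) = 1, we get a unique residue mod 104.
    Write x = 5 + 8·t and substitute into x ≡ 3 (mod 13): 8·t ≡ 3 − 5 = -2 (mod 13).
    Reduce coefficients mod 13: 8·t ≡ 11 (mod 13).
    The inverse of 8 mod 13 is 5 (since 8·5 = 40 = 3·13 + 1), so t ≡ 5·11 = 55 ≡ 3 (mod 13).
    Then x = 5 + 8·3 = 29, valid modulo lcm(8, 13) = 104: x ≡ 29 (mod 104).
  Combine with x ≡ 2 (mod 7): since gcd(104, 7) = 1, we get a unique residue mod 728.
    Write x = 29 + 104·t and substitute into x ≡ 2 (mod 7): 104·t ≡ 2 − 29 = -27 (mod 7).
    Reduce coefficients mod 7: 6·t ≡ 1 (mod 7).
    The inverse of 6 mod 7 is 6 (since 6·6 = 36 = 5·7 + 1), so t ≡ 6·1 = 6 ≡ 6 (mod 7).
    Then x = 29 + 104·6 = 653, valid modulo lcm(104, 7) = 728: x ≡ 653 (mod 728).
Verify: 653 mod 8 = 5 ✓, 653 mod 13 = 3 ✓, 653 mod 7 = 2 ✓.

x ≡ 653 (mod 728).


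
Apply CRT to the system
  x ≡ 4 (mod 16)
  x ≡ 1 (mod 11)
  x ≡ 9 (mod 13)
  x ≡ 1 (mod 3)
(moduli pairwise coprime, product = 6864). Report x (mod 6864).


Product of moduli M = 16 · 11 · 13 · 3 = 6864.
Merge one congruence at a time:
  Start: x ≡ 4 (mod 16).
  Combine with x ≡ 1 (mod 11); new modulus lcm = 176.
    Write x = 4 + 16·t and substitute into x ≡ 1 (mod 11): 16·t ≡ 1 − 4 = -3 (mod 11).
    Reduce coefficients mod 11: 5·t ≡ 8 (mod 11).
    The inverse of 5 mod 11 is 9 (since 5·9 = 45 = 4·11 + 1), so t ≡ 9·8 = 72 ≡ 6 (mod 11).
    Then x = 4 + 16·6 = 100, valid modulo lcm(16, 11) = 176: x ≡ 100 (mod 176).
  Combine with x ≡ 9 (mod 13); new modulus lcm = 2288.
    Write x = 100 + 176·t and substitute into x ≡ 9 (mod 13): 176·t ≡ 9 − 100 = -91 (mod 13).
    Reduce coefficients mod 13: 7·t ≡ 0 (mod 13).
    The inverse of 7 mod 13 is 2 (since 7·2 = 14 = 1·13 + 1), so t ≡ 2·0 = 0 ≡ 0 (mod 13).
    Then x = 100 + 176·0 = 100, valid modulo lcm(176, 13) = 2288: x ≡ 100 (mod 2288).
  Combine with x ≡ 1 (mod 3); new modulus lcm = 6864.
    Write x = 100 + 2288·t and substitute into x ≡ 1 (mod 3): 2288·t ≡ 1 − 100 = -99 (mod 3).
    Reduce coefficients mod 3: 2·t ≡ 0 (mod 3).
    The inverse of 2 mod 3 is 2 (since 2·2 = 4 = 1·3 + 1), so t ≡ 2·0 = 0 ≡ 0 (mod 3).
    Then x = 100 + 2288·0 = 100, valid modulo lcm(2288, 3) = 6864: x ≡ 100 (mod 6864).
Verify against each original: 100 mod 16 = 4, 100 mod 11 = 1, 100 mod 13 = 9, 100 mod 3 = 1.

x ≡ 100 (mod 6864).


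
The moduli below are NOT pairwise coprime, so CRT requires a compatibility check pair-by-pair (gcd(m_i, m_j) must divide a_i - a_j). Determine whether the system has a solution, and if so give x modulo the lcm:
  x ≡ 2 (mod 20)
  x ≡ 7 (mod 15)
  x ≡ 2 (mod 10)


Moduli 20, 15, 10 are not pairwise coprime, so CRT works modulo lcm(m_i) when all pairwise compatibility conditions hold.
Pairwise compatibility: gcd(m_i, m_j) must divide a_i - a_j for every pair.
Merge one congruence at a time:
  Start: x ≡ 2 (mod 20).
  Combine with x ≡ 7 (mod 15): gcd(20, 15) = 5; 7 - 2 = 5, which IS divisible by 5, so compatible.
    Write x = 2 + 20·t and substitute into x ≡ 7 (mod 15): 20·t ≡ 7 − 2 = 5 (mod 15).
    Divide the congruence (and modulus) by g = 5: 4·t ≡ 1 (mod 3).
    Reduce coefficients mod 3: 1·t ≡ 1 (mod 3).
    So t ≡ 1 (mod 3).
    Then x = 2 + 20·1 = 22, valid modulo lcm(20, 15) = 60: x ≡ 22 (mod 60).
  Combine with x ≡ 2 (mod 10): gcd(60, 10) = 10; 2 - 22 = -20, which IS divisible by 10, so compatible.
    Write x = 22 + 60·t and substitute into x ≡ 2 (mod 10): 60·t ≡ 2 − 22 = -20 (mod 10).
    Divide the congruence (and modulus) by g = 10: 6·t ≡ -2 (mod 1).
    Modulo 1 every t works; take t = 0.
    Then x = 22 + 60·0 = 22, valid modulo lcm(60, 10) = 60: x ≡ 22 (mod 60).
Verify: 22 mod 20 = 2, 22 mod 15 = 7, 22 mod 10 = 2.

x ≡ 22 (mod 60).


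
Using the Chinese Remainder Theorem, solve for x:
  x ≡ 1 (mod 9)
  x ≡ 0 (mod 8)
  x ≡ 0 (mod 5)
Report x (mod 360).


Moduli 9, 8, 5 are pairwise coprime; by CRT there is a unique solution modulo M = 9 · 8 · 5 = 360.
Solve pairwise, accumulating the modulus:
  Start with x ≡ 1 (mod 9).
  Combine with x ≡ 0 (mod 8): since gcd(9, 8) = 1, we get a unique residue mod 72.
    Write x = 1 + 9·t and substitute into x ≡ 0 (mod 8): 9·t ≡ 0 − 1 = -1 (mod 8).
    Reduce coefficients mod 8: 1·t ≡ 7 (mod 8).
    So t ≡ 7 (mod 8).
    Then x = 1 + 9·7 = 64, valid modulo lcm(9, 8) = 72: x ≡ 64 (mod 72).
  Combine with x ≡ 0 (mod 5): since gcd(72, 5) = 1, we get a unique residue mod 360.
    Write x = 64 + 72·t and substitute into x ≡ 0 (mod 5): 72·t ≡ 0 − 64 = -64 (mod 5).
    Reduce coefficients mod 5: 2·t ≡ 1 (mod 5).
    The inverse of 2 mod 5 is 3 (since 2·3 = 6 = 1·5 + 1), so t ≡ 3·1 = 3 ≡ 3 (mod 5).
    Then x = 64 + 72·3 = 280, valid modulo lcm(72, 5) = 360: x ≡ 280 (mod 360).
Verify: 280 mod 9 = 1 ✓, 280 mod 8 = 0 ✓, 280 mod 5 = 0 ✓.

x ≡ 280 (mod 360).


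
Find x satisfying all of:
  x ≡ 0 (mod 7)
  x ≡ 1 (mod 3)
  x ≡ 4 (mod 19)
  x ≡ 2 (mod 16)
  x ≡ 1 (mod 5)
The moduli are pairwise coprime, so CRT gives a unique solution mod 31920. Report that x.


Product of moduli M = 7 · 3 · 19 · 16 · 5 = 31920.
Merge one congruence at a time:
  Start: x ≡ 0 (mod 7).
  Combine with x ≡ 1 (mod 3); new modulus lcm = 21.
    Write x = 0 + 7·t and substitute into x ≡ 1 (mod 3): 7·t ≡ 1 − 0 = 1 (mod 3).
    Reduce coefficients mod 3: 1·t ≡ 1 (mod 3).
    So t ≡ 1 (mod 3).
    Then x = 0 + 7·1 = 7, valid modulo lcm(7, 3) = 21: x ≡ 7 (mod 21).
  Combine with x ≡ 4 (mod 19); new modulus lcm = 399.
    Write x = 7 + 21·t and substitute into x ≡ 4 (mod 19): 21·t ≡ 4 − 7 = -3 (mod 19).
    Reduce coefficients mod 19: 2·t ≡ 16 (mod 19).
    The inverse of 2 mod 19 is 10 (since 2·10 = 20 = 1·19 + 1), so t ≡ 10·16 = 160 ≡ 8 (mod 19).
    Then x = 7 + 21·8 = 175, valid modulo lcm(21, 19) = 399: x ≡ 175 (mod 399).
  Combine with x ≡ 2 (mod 16); new modulus lcm = 6384.
    Write x = 175 + 399·t and substitute into x ≡ 2 (mod 16): 399·t ≡ 2 − 175 = -173 (mod 16).
    Reduce coefficients mod 16: 15·t ≡ 3 (mod 16).
    The inverse of 15 mod 16 is 15 (since 15·15 = 225 = 14·16 + 1), so t ≡ 15·3 = 45 ≡ 13 (mod 16).
    Then x = 175 + 399·13 = 5362, valid modulo lcm(399, 16) = 6384: x ≡ 5362 (mod 6384).
  Combine with x ≡ 1 (mod 5); new modulus lcm = 31920.
    Write x = 5362 + 6384·t and substitute into x ≡ 1 (mod 5): 6384·t ≡ 1 − 5362 = -5361 (mod 5).
    Reduce coefficients mod 5: 4·t ≡ 4 (mod 5).
    The inverse of 4 mod 5 is 4 (since 4·4 = 16 = 3·5 + 1), so t ≡ 4·4 = 16 ≡ 1 (mod 5).
    Then x = 5362 + 6384·1 = 11746, valid modulo lcm(6384, 5) = 31920: x ≡ 11746 (mod 31920).
Verify against each original: 11746 mod 7 = 0, 11746 mod 3 = 1, 11746 mod 19 = 4, 11746 mod 16 = 2, 11746 mod 5 = 1.

x ≡ 11746 (mod 31920).


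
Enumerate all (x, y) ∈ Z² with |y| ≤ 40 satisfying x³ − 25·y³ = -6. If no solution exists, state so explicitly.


The equation is x³ - 25y³ = -6. For fixed y, x³ = 25·y³ − 6, so a solution requires the RHS to be a perfect cube.
Strategy: iterate y from -40 to 40, compute RHS = 25·y³ − 6, and check whether it is a (positive or negative) perfect cube.
Check small values of y:
  y = 0: RHS = -6 is not a perfect cube.
  y = 1: RHS = 19 is not a perfect cube.
  y = -1: RHS = -31 is not a perfect cube.
  y = 2: RHS = 194 is not a perfect cube.
  y = -2: RHS = -206 is not a perfect cube.
  y = 3: RHS = 669 is not a perfect cube.
  y = -3: RHS = -681 is not a perfect cube.
Continuing the search up to |y| = 40 finds no solutions either.
No (x, y) in the scanned range satisfies the equation.

No integer solutions with |y| ≤ 40.


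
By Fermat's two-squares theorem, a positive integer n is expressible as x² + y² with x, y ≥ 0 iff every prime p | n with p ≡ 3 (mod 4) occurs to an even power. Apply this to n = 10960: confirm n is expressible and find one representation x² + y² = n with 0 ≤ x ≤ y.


Step 1: Factor n = 10960 = 2^4 · 5 · 137.
Step 2: Check the mod-4 condition on each prime factor: 2 = 2 (special); 5 ≡ 1 (mod 4), exponent 1; 137 ≡ 1 (mod 4), exponent 1.
All primes ≡ 3 (mod 4) appear to even exponent (or don't appear), so by the two-squares theorem n IS expressible as a sum of two squares.
Step 3: Build a representation. Group n = k² · m with k = 4 and m = 5 · 137 = 685 (a product of primes ≡ 1 (mod 4)); a representation of m scales to one of n via (k·x)² + (k·y)² = k²(x² + y²). Each prime p ≡ 1 (mod 4) is itself a sum of two squares; find a² by testing p − a² for a perfect square:
  5: 5 − 1² = 4 = 2² ⇒ 5 = 1² + 2².
  137: 137 − 1² = 136, 137 − 2² = 133, 137 − 3² = 128, 137 − 4² = 121 = 11² ⇒ 137 = 4² + 11².
  Combine using the Brahmagupta–Fibonacci identity (a² + b²)(c² + d²) = (ac − bd)² + (ad + bc)² = (ac + bd)² + (ad − bc)²:
  5 · 137 = 685: from (1² + 2²)(4² + 11²), take (1·4 − 2·11, 1·11 + 2·4) = (4 − 22, 11 + 8) = (-18, 19); dropping signs (only squares matter) gives (18, 19); check 18² + 19² = 324 + 361 = 685 ✓.
  Scale by k = 4: (4·18, 4·19) = (72, 76).
Step 4: Order so x ≤ y and verify: 72² + 76² = 5184 + 5776 = 10960 = n. ✓

n = 10960 = 72² + 76² (one valid representation with x ≤ y).


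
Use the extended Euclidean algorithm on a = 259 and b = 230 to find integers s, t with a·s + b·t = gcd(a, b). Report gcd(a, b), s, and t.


Euclidean algorithm on (259, 230) — divide until remainder is 0:
  259 = 1 · 230 + 29
  230 = 7 · 29 + 27
  29 = 1 · 27 + 2
  27 = 13 · 2 + 1
  2 = 2 · 1 + 0
gcd(259, 230) = 1.
Track Bezout coefficients alongside the remainders: start with r₀ = 259 = a·1 + b·0 (s = 1, t = 0) and r₁ = 230 = a·0 + b·1 (s = 0, t = 1); each new remainder r_{k+1} = r_{k-1} − q_k·r_k inherits s_{k+1} = s_{k-1} − q_k·s_k, t_{k+1} = t_{k-1} − q_k·t_k, so r_k = a·s_k + b·t_k at every step:
  q = 1: r = 29, s = 1 − 1·0 = 1, t = 0 − 1·1 = -1  (check: 259·1 + 230·(-1) = 29)
  q = 7: r = 27, s = 0 − 7·1 = -7, t = 1 − 7·(-1) = 8  (check: 259·(-7) + 230·8 = 27)
  q = 1: r = 2, s = 1 − 1·(-7) = 8, t = -1 − 1·8 = -9  (check: 259·8 + 230·(-9) = 2)
  q = 13: r = 1, s = -7 − 13·8 = -111, t = 8 − 13·(-9) = 125  (check: 259·(-111) + 230·125 = 1)
The row with r = 1 (the gcd) gives the Bezout coefficients s = -111, t = 125.
Result: 259 · (-111) + 230 · (125) = 1.

gcd(259, 230) = 1; s = -111, t = 125 (check: 259·(-111) + 230·125 = 1).


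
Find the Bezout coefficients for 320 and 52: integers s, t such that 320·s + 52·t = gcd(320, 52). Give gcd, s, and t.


Euclidean algorithm on (320, 52) — divide until remainder is 0:
  320 = 6 · 52 + 8
  52 = 6 · 8 + 4
  8 = 2 · 4 + 0
gcd(320, 52) = 4.
Track Bezout coefficients alongside the remainders: start with r₀ = 320 = a·1 + b·0 (s = 1, t = 0) and r₁ = 52 = a·0 + b·1 (s = 0, t = 1); each new remainder r_{k+1} = r_{k-1} − q_k·r_k inherits s_{k+1} = s_{k-1} − q_k·s_k, t_{k+1} = t_{k-1} − q_k·t_k, so r_k = a·s_k + b·t_k at every step:
  q = 6: r = 8, s = 1 − 6·0 = 1, t = 0 − 6·1 = -6  (check: 320·1 + 52·(-6) = 8)
  q = 6: r = 4, s = 0 − 6·1 = -6, t = 1 − 6·(-6) = 37  (check: 320·(-6) + 52·37 = 4)
The row with r = 4 (the gcd) gives the Bezout coefficients s = -6, t = 37.
Result: 320 · (-6) + 52 · (37) = 4.

gcd(320, 52) = 4; s = -6, t = 37 (check: 320·(-6) + 52·37 = 4).


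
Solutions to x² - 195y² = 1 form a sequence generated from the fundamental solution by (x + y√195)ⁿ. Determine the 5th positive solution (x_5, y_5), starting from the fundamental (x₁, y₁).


Step 1: Find the fundamental solution (x₁, y₁) of x² - 195y² = 1.
  Expand √195 as a continued fraction. a₀ = ⌊√195⌋ = 13; iterate m_{k+1} = d_k·a_k − m_k, d_{k+1} = (195 − m_{k+1}²)/d_k, a_{k+1} = ⌊(a₀ + m_{k+1})/d_{k+1}⌋ (starting m₀ = 0, d₀ = 1), with convergents p_k = a_k·p_{k-1} + p_{k-2}, q_k = a_k·q_{k-1} + q_{k-2} (p₋₁ = 1, q₋₁ = 0):
  k = 0: a₀ = 13; p₀/q₀ = 13/1; p₀² − 195·q₀² = 169 − 195 = -26.
  k = 1: m = 13, d = 26, a = ⌊(13 + 13)/26⌋ = 1; p/q = (1·13 + 1)/(1·1 + 0) = 14/1; p² − 195·q² = 196 − 195 = 1.
  The first convergent with p² − 195·q² = 1 gives the fundamental solution (x₁, y₁) = (14, 1).
Step 2: Apply the recurrence (x_{n+1}, y_{n+1}) = (x₁x_n + 195y₁y_n, x₁y_n + y₁x_n) repeatedly.
  From (x_1, y_1) = (14, 1): x_2 = 14·14 + 195·1·1 = 391; y_2 = 14·1 + 1·14 = 28.
  From (x_2, y_2) = (391, 28): x_3 = 14·391 + 195·1·28 = 10934; y_3 = 14·28 + 1·391 = 783.
  From (x_3, y_3) = (10934, 783): x_4 = 14·10934 + 195·1·783 = 305761; y_4 = 14·783 + 1·10934 = 21896.
  From (x_4, y_4) = (305761, 21896): x_5 = 14·305761 + 195·1·21896 = 8550374; y_5 = 14·21896 + 1·305761 = 612305.
Step 3: Verify x_5² - 195·y_5² = 73108895539876 - 73108895539875 = 1 (should be 1). ✓

(x_1, y_1) = (14, 1); (x_5, y_5) = (8550374, 612305).


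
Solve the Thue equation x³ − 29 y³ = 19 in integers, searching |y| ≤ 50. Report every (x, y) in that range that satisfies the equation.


The equation is x³ - 29y³ = 19. For fixed y, x³ = 29·y³ + 19, so a solution requires the RHS to be a perfect cube.
Strategy: iterate y from -50 to 50, compute RHS = 29·y³ + 19, and check whether it is a (positive or negative) perfect cube.
Check small values of y:
  y = 0: RHS = 19 is not a perfect cube.
  y = 1: RHS = 48 is not a perfect cube.
  y = -1: RHS = -10 is not a perfect cube.
  y = 2: RHS = 251 is not a perfect cube.
  y = -2: RHS = -213 is not a perfect cube.
  y = 3: RHS = 802 is not a perfect cube.
  y = -3: RHS = -764 is not a perfect cube.
Continuing the search up to |y| = 50 finds no solutions either.
No (x, y) in the scanned range satisfies the equation.

No integer solutions with |y| ≤ 50.


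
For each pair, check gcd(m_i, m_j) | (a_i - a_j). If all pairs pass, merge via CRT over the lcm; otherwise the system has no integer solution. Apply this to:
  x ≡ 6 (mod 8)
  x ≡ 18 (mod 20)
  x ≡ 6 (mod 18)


Moduli 8, 20, 18 are not pairwise coprime, so CRT works modulo lcm(m_i) when all pairwise compatibility conditions hold.
Pairwise compatibility: gcd(m_i, m_j) must divide a_i - a_j for every pair.
Merge one congruence at a time:
  Start: x ≡ 6 (mod 8).
  Combine with x ≡ 18 (mod 20): gcd(8, 20) = 4; 18 - 6 = 12, which IS divisible by 4, so compatible.
    Write x = 6 + 8·t and substitute into x ≡ 18 (mod 20): 8·t ≡ 18 − 6 = 12 (mod 20).
    Divide the congruence (and modulus) by g = 4: 2·t ≡ 3 (mod 5).
    The inverse of 2 mod 5 is 3 (since 2·3 = 6 = 1·5 + 1), so t ≡ 3·3 = 9 ≡ 4 (mod 5).
    Then x = 6 + 8·4 = 38, valid modulo lcm(8, 20) = 40: x ≡ 38 (mod 40).
  Combine with x ≡ 6 (mod 18): gcd(40, 18) = 2; 6 - 38 = -32, which IS divisible by 2, so compatible.
    Write x = 38 + 40·t and substitute into x ≡ 6 (mod 18): 40·t ≡ 6 − 38 = -32 (mod 18).
    Divide the congruence (and modulus) by g = 2: 20·t ≡ -16 (mod 9).
    Reduce coefficients mod 9: 2·t ≡ 2 (mod 9).
    The inverse of 2 mod 9 is 5 (since 2·5 = 10 = 1·9 + 1), so t ≡ 5·2 = 10 ≡ 1 (mod 9).
    Then x = 38 + 40·1 = 78, valid modulo lcm(40, 18) = 360: x ≡ 78 (mod 360).
Verify: 78 mod 8 = 6, 78 mod 20 = 18, 78 mod 18 = 6.

x ≡ 78 (mod 360).


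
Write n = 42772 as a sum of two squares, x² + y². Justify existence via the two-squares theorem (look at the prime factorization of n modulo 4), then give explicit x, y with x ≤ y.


Step 1: Factor n = 42772 = 2^2 · 17^2 · 37.
Step 2: Check the mod-4 condition on each prime factor: 2 = 2 (special); 17 ≡ 1 (mod 4), exponent 2; 37 ≡ 1 (mod 4), exponent 1.
All primes ≡ 3 (mod 4) appear to even exponent (or don't appear), so by the two-squares theorem n IS expressible as a sum of two squares.
Step 3: Build a representation. Group n = k² · m with k = 2 and m = 17 · 17 · 37 = 10693 (a product of primes ≡ 1 (mod 4)); a representation of m scales to one of n via (k·x)² + (k·y)² = k²(x² + y²). Each prime p ≡ 1 (mod 4) is itself a sum of two squares; find a² by testing p − a² for a perfect square:
  17: 17 − 1² = 16 = 4² ⇒ 17 = 1² + 4².
  37: 37 − 1² = 36 = 6² ⇒ 37 = 1² + 6².
  Combine using the Brahmagupta–Fibonacci identity (a² + b²)(c² + d²) = (ac − bd)² + (ad + bc)² = (ac + bd)² + (ad − bc)²:
  17 · 17 = 289: from (1² + 4²)(1² + 4²), take (1·1 − 4·4, 1·4 + 4·1) = (1 − 16, 4 + 4) = (-15, 8); dropping signs (only squares matter) gives (15, 8); check 15² + 8² = 225 + 64 = 289 ✓.
  289 · 37 = 10693: from (15² + 8²)(1² + 6²), take (15·1 − 8·6, 15·6 + 8·1) = (15 − 48, 90 + 8) = (-33, 98); dropping signs (only squares matter) gives (33, 98); check 33² + 98² = 1089 + 9604 = 10693 ✓.
  Scale by k = 2: (2·33, 2·98) = (66, 196).
Step 4: Order so x ≤ y and verify: 66² + 196² = 4356 + 38416 = 42772 = n. ✓

n = 42772 = 66² + 196² (one valid representation with x ≤ y).


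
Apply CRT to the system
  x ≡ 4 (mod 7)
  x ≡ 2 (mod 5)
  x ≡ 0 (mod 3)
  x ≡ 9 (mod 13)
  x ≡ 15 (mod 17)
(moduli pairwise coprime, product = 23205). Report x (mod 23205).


Product of moduli M = 7 · 5 · 3 · 13 · 17 = 23205.
Merge one congruence at a time:
  Start: x ≡ 4 (mod 7).
  Combine with x ≡ 2 (mod 5); new modulus lcm = 35.
    Write x = 4 + 7·t and substitute into x ≡ 2 (mod 5): 7·t ≡ 2 − 4 = -2 (mod 5).
    Reduce coefficients mod 5: 2·t ≡ 3 (mod 5).
    The inverse of 2 mod 5 is 3 (since 2·3 = 6 = 1·5 + 1), so t ≡ 3·3 = 9 ≡ 4 (mod 5).
    Then x = 4 + 7·4 = 32, valid modulo lcm(7, 5) = 35: x ≡ 32 (mod 35).
  Combine with x ≡ 0 (mod 3); new modulus lcm = 105.
    Write x = 32 + 35·t and substitute into x ≡ 0 (mod 3): 35·t ≡ 0 − 32 = -32 (mod 3).
    Reduce coefficients mod 3: 2·t ≡ 1 (mod 3).
    The inverse of 2 mod 3 is 2 (since 2·2 = 4 = 1·3 + 1), so t ≡ 2·1 = 2 ≡ 2 (mod 3).
    Then x = 32 + 35·2 = 102, valid modulo lcm(35, 3) = 105: x ≡ 102 (mod 105).
  Combine with x ≡ 9 (mod 13); new modulus lcm = 1365.
    Write x = 102 + 105·t and substitute into x ≡ 9 (mod 13): 105·t ≡ 9 − 102 = -93 (mod 13).
    Reduce coefficients mod 13: 1·t ≡ 11 (mod 13).
    So t ≡ 11 (mod 13).
    Then x = 102 + 105·11 = 1257, valid modulo lcm(105, 13) = 1365: x ≡ 1257 (mod 1365).
  Combine with x ≡ 15 (mod 17); new modulus lcm = 23205.
    Write x = 1257 + 1365·t and substitute into x ≡ 15 (mod 17): 1365·t ≡ 15 − 1257 = -1242 (mod 17).
    Reduce coefficients mod 17: 5·t ≡ 16 (mod 17).
    The inverse of 5 mod 17 is 7 (since 5·7 = 35 = 2·17 + 1), so t ≡ 7·16 = 112 ≡ 10 (mod 17).
    Then x = 1257 + 1365·10 = 14907, valid modulo lcm(1365, 17) = 23205: x ≡ 14907 (mod 23205).
Verify against each original: 14907 mod 7 = 4, 14907 mod 5 = 2, 14907 mod 3 = 0, 14907 mod 13 = 9, 14907 mod 17 = 15.

x ≡ 14907 (mod 23205).


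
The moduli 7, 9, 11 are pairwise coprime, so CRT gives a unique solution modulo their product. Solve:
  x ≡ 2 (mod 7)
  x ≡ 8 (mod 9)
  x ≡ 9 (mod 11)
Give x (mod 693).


Moduli 7, 9, 11 are pairwise coprime; by CRT there is a unique solution modulo M = 7 · 9 · 11 = 693.
Solve pairwise, accumulating the modulus:
  Start with x ≡ 2 (mod 7).
  Combine with x ≡ 8 (mod 9): since gcd(7, 9) = 1, we get a unique residue mod 63.
    Write x = 2 + 7·t and substitute into x ≡ 8 (mod 9): 7·t ≡ 8 − 2 = 6 (mod 9).
    The inverse of 7 mod 9 is 4 (since 7·4 = 28 = 3·9 + 1), so t ≡ 4·6 = 24 ≡ 6 (mod 9).
    Then x = 2 + 7·6 = 44, valid modulo lcm(7, 9) = 63: x ≡ 44 (mod 63).
  Combine with x ≡ 9 (mod 11): since gcd(63, 11) = 1, we get a unique residue mod 693.
    Write x = 44 + 63·t and substitute into x ≡ 9 (mod 11): 63·t ≡ 9 − 44 = -35 (mod 11).
    Reduce coefficients mod 11: 8·t ≡ 9 (mod 11).
    The inverse of 8 mod 11 is 7 (since 8·7 = 56 = 5·11 + 1), so t ≡ 7·9 = 63 ≡ 8 (mod 11).
    Then x = 44 + 63·8 = 548, valid modulo lcm(63, 11) = 693: x ≡ 548 (mod 693).
Verify: 548 mod 7 = 2 ✓, 548 mod 9 = 8 ✓, 548 mod 11 = 9 ✓.

x ≡ 548 (mod 693).


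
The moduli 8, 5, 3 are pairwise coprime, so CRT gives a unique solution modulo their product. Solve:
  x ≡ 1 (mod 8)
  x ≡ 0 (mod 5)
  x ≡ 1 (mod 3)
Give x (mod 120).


Moduli 8, 5, 3 are pairwise coprime; by CRT there is a unique solution modulo M = 8 · 5 · 3 = 120.
Solve pairwise, accumulating the modulus:
  Start with x ≡ 1 (mod 8).
  Combine with x ≡ 0 (mod 5): since gcd(8, 5) = 1, we get a unique residue mod 40.
    Write x = 1 + 8·t and substitute into x ≡ 0 (mod 5): 8·t ≡ 0 − 1 = -1 (mod 5).
    Reduce coefficients mod 5: 3·t ≡ 4 (mod 5).
    The inverse of 3 mod 5 is 2 (since 3·2 = 6 = 1·5 + 1), so t ≡ 2·4 = 8 ≡ 3 (mod 5).
    Then x = 1 + 8·3 = 25, valid modulo lcm(8, 5) = 40: x ≡ 25 (mod 40).
  Combine with x ≡ 1 (mod 3): since gcd(40, 3) = 1, we get a unique residue mod 120.
    Write x = 25 + 40·t and substitute into x ≡ 1 (mod 3): 40·t ≡ 1 − 25 = -24 (mod 3).
    Reduce coefficients mod 3: 1·t ≡ 0 (mod 3).
    So t ≡ 0 (mod 3).
    Then x = 25 + 40·0 = 25, valid modulo lcm(40, 3) = 120: x ≡ 25 (mod 120).
Verify: 25 mod 8 = 1 ✓, 25 mod 5 = 0 ✓, 25 mod 3 = 1 ✓.

x ≡ 25 (mod 120).


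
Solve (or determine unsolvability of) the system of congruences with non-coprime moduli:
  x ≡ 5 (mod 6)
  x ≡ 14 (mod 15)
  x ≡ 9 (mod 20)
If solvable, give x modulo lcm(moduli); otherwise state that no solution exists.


Moduli 6, 15, 20 are not pairwise coprime, so CRT works modulo lcm(m_i) when all pairwise compatibility conditions hold.
Pairwise compatibility: gcd(m_i, m_j) must divide a_i - a_j for every pair.
Merge one congruence at a time:
  Start: x ≡ 5 (mod 6).
  Combine with x ≡ 14 (mod 15): gcd(6, 15) = 3; 14 - 5 = 9, which IS divisible by 3, so compatible.
    Write x = 5 + 6·t and substitute into x ≡ 14 (mod 15): 6·t ≡ 14 − 5 = 9 (mod 15).
    Divide the congruence (and modulus) by g = 3: 2·t ≡ 3 (mod 5).
    The inverse of 2 mod 5 is 3 (since 2·3 = 6 = 1·5 + 1), so t ≡ 3·3 = 9 ≡ 4 (mod 5).
    Then x = 5 + 6·4 = 29, valid modulo lcm(6, 15) = 30: x ≡ 29 (mod 30).
  Combine with x ≡ 9 (mod 20): gcd(30, 20) = 10; 9 - 29 = -20, which IS divisible by 10, so compatible.
    Write x = 29 + 30·t and substitute into x ≡ 9 (mod 20): 30·t ≡ 9 − 29 = -20 (mod 20).
    Divide the congruence (and modulus) by g = 10: 3·t ≡ -2 (mod 2).
    Reduce coefficients mod 2: 1·t ≡ 0 (mod 2).
    So t ≡ 0 (mod 2).
    Then x = 29 + 30·0 = 29, valid modulo lcm(30, 20) = 60: x ≡ 29 (mod 60).
Verify: 29 mod 6 = 5, 29 mod 15 = 14, 29 mod 20 = 9.

x ≡ 29 (mod 60).


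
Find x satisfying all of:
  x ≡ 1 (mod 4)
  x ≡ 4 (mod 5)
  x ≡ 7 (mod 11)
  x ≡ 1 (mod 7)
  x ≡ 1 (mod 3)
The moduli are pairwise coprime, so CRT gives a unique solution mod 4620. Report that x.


Product of moduli M = 4 · 5 · 11 · 7 · 3 = 4620.
Merge one congruence at a time:
  Start: x ≡ 1 (mod 4).
  Combine with x ≡ 4 (mod 5); new modulus lcm = 20.
    Write x = 1 + 4·t and substitute into x ≡ 4 (mod 5): 4·t ≡ 4 − 1 = 3 (mod 5).
    The inverse of 4 mod 5 is 4 (since 4·4 = 16 = 3·5 + 1), so t ≡ 4·3 = 12 ≡ 2 (mod 5).
    Then x = 1 + 4·2 = 9, valid modulo lcm(4, 5) = 20: x ≡ 9 (mod 20).
  Combine with x ≡ 7 (mod 11); new modulus lcm = 220.
    Write x = 9 + 20·t and substitute into x ≡ 7 (mod 11): 20·t ≡ 7 − 9 = -2 (mod 11).
    Reduce coefficients mod 11: 9·t ≡ 9 (mod 11).
    The inverse of 9 mod 11 is 5 (since 9·5 = 45 = 4·11 + 1), so t ≡ 5·9 = 45 ≡ 1 (mod 11).
    Then x = 9 + 20·1 = 29, valid modulo lcm(20, 11) = 220: x ≡ 29 (mod 220).
  Combine with x ≡ 1 (mod 7); new modulus lcm = 1540.
    Write x = 29 + 220·t and substitute into x ≡ 1 (mod 7): 220·t ≡ 1 − 29 = -28 (mod 7).
    Reduce coefficients mod 7: 3·t ≡ 0 (mod 7).
    The inverse of 3 mod 7 is 5 (since 3·5 = 15 = 2·7 + 1), so t ≡ 5·0 = 0 ≡ 0 (mod 7).
    Then x = 29 + 220·0 = 29, valid modulo lcm(220, 7) = 1540: x ≡ 29 (mod 1540).
  Combine with x ≡ 1 (mod 3); new modulus lcm = 4620.
    Write x = 29 + 1540·t and substitute into x ≡ 1 (mod 3): 1540·t ≡ 1 − 29 = -28 (mod 3).
    Reduce coefficients mod 3: 1·t ≡ 2 (mod 3).
    So t ≡ 2 (mod 3).
    Then x = 29 + 1540·2 = 3109, valid modulo lcm(1540, 3) = 4620: x ≡ 3109 (mod 4620).
Verify against each original: 3109 mod 4 = 1, 3109 mod 5 = 4, 3109 mod 11 = 7, 3109 mod 7 = 1, 3109 mod 3 = 1.

x ≡ 3109 (mod 4620).


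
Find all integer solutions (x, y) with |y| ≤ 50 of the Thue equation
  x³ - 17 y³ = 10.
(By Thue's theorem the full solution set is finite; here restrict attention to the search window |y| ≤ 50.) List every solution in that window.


The equation is x³ - 17y³ = 10. For fixed y, x³ = 17·y³ + 10, so a solution requires the RHS to be a perfect cube.
Strategy: iterate y from -50 to 50, compute RHS = 17·y³ + 10, and check whether it is a (positive or negative) perfect cube.
Check small values of y:
  y = 0: RHS = 10 is not a perfect cube.
  y = 1: RHS = 27 = (3)³ ⇒ x = 3 works.
  y = -1: RHS = -7 is not a perfect cube.
  y = 2: RHS = 146 is not a perfect cube.
  y = -2: RHS = -126 is not a perfect cube.
  y = 3: RHS = 469 is not a perfect cube.
  y = -3: RHS = -449 is not a perfect cube.
Continuing the search up to |y| = 50 finds no further solutions beyond those listed.
Collected solutions: (3, 1).

Solutions (with |y| ≤ 50): (3, 1).


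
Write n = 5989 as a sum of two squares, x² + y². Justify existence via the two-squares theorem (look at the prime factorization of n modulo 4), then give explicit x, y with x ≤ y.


Step 1: Factor n = 5989 = 53 · 113.
Step 2: Check the mod-4 condition on each prime factor: 53 ≡ 1 (mod 4), exponent 1; 113 ≡ 1 (mod 4), exponent 1.
All primes ≡ 3 (mod 4) appear to even exponent (or don't appear), so by the two-squares theorem n IS expressible as a sum of two squares.
Step 3: Build a representation. Here n = 53 · 113 is a product of primes ≡ 1 (mod 4). Each prime p ≡ 1 (mod 4) is itself a sum of two squares; find a² by testing p − a² for a perfect square:
  53: 53 − 1² = 52, 53 − 2² = 49 = 7² ⇒ 53 = 2² + 7².
  113: 113 − 1² = 112, 113 − 2² = 109, 113 − 3² = 104, 113 − 4² = 97, 113 − 5² = 88, 113 − 6² = 77, 113 − 7² = 64 = 8² ⇒ 113 = 7² + 8².
  Combine using the Brahmagupta–Fibonacci identity (a² + b²)(c² + d²) = (ac − bd)² + (ad + bc)² = (ac + bd)² + (ad − bc)²:
  53 · 113 = 5989: from (2² + 7²)(7² + 8²), take (2·7 − 7·8, 2·8 + 7·7) = (14 − 56, 16 + 49) = (-42, 65); dropping signs (only squares matter) gives (42, 65); check 42² + 65² = 1764 + 4225 = 5989 ✓.
Step 4: Order so x ≤ y and verify: 42² + 65² = 1764 + 4225 = 5989 = n. ✓

n = 5989 = 42² + 65² (one valid representation with x ≤ y).


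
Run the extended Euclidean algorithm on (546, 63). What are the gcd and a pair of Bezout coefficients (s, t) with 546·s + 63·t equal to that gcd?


Euclidean algorithm on (546, 63) — divide until remainder is 0:
  546 = 8 · 63 + 42
  63 = 1 · 42 + 21
  42 = 2 · 21 + 0
gcd(546, 63) = 21.
Track Bezout coefficients alongside the remainders: start with r₀ = 546 = a·1 + b·0 (s = 1, t = 0) and r₁ = 63 = a·0 + b·1 (s = 0, t = 1); each new remainder r_{k+1} = r_{k-1} − q_k·r_k inherits s_{k+1} = s_{k-1} − q_k·s_k, t_{k+1} = t_{k-1} − q_k·t_k, so r_k = a·s_k + b·t_k at every step:
  q = 8: r = 42, s = 1 − 8·0 = 1, t = 0 − 8·1 = -8  (check: 546·1 + 63·(-8) = 42)
  q = 1: r = 21, s = 0 − 1·1 = -1, t = 1 − 1·(-8) = 9  (check: 546·(-1) + 63·9 = 21)
The row with r = 21 (the gcd) gives the Bezout coefficients s = -1, t = 9.
Result: 546 · (-1) + 63 · (9) = 21.

gcd(546, 63) = 21; s = -1, t = 9 (check: 546·(-1) + 63·9 = 21).


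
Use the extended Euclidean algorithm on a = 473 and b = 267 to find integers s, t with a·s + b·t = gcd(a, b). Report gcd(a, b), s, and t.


Euclidean algorithm on (473, 267) — divide until remainder is 0:
  473 = 1 · 267 + 206
  267 = 1 · 206 + 61
  206 = 3 · 61 + 23
  61 = 2 · 23 + 15
  23 = 1 · 15 + 8
  15 = 1 · 8 + 7
  8 = 1 · 7 + 1
  7 = 7 · 1 + 0
gcd(473, 267) = 1.
Track Bezout coefficients alongside the remainders: start with r₀ = 473 = a·1 + b·0 (s = 1, t = 0) and r₁ = 267 = a·0 + b·1 (s = 0, t = 1); each new remainder r_{k+1} = r_{k-1} − q_k·r_k inherits s_{k+1} = s_{k-1} − q_k·s_k, t_{k+1} = t_{k-1} − q_k·t_k, so r_k = a·s_k + b·t_k at every step:
  q = 1: r = 206, s = 1 − 1·0 = 1, t = 0 − 1·1 = -1  (check: 473·1 + 267·(-1) = 206)
  q = 1: r = 61, s = 0 − 1·1 = -1, t = 1 − 1·(-1) = 2  (check: 473·(-1) + 267·2 = 61)
  q = 3: r = 23, s = 1 − 3·(-1) = 4, t = -1 − 3·2 = -7  (check: 473·4 + 267·(-7) = 23)
  q = 2: r = 15, s = -1 − 2·4 = -9, t = 2 − 2·(-7) = 16  (check: 473·(-9) + 267·16 = 15)
  q = 1: r = 8, s = 4 − 1·(-9) = 13, t = -7 − 1·16 = -23  (check: 473·13 + 267·(-23) = 8)
  q = 1: r = 7, s = -9 − 1·13 = -22, t = 16 − 1·(-23) = 39  (check: 473·(-22) + 267·39 = 7)
  q = 1: r = 1, s = 13 − 1·(-22) = 35, t = -23 − 1·39 = -62  (check: 473·35 + 267·(-62) = 1)
The row with r = 1 (the gcd) gives the Bezout coefficients s = 35, t = -62.
Result: 473 · (35) + 267 · (-62) = 1.

gcd(473, 267) = 1; s = 35, t = -62 (check: 473·35 + 267·(-62) = 1).


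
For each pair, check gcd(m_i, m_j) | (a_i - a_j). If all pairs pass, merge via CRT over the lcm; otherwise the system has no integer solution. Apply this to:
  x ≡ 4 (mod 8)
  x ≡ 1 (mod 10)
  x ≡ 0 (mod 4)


Moduli 8, 10, 4 are not pairwise coprime, so CRT works modulo lcm(m_i) when all pairwise compatibility conditions hold.
Pairwise compatibility: gcd(m_i, m_j) must divide a_i - a_j for every pair.
Merge one congruence at a time:
  Start: x ≡ 4 (mod 8).
  Combine with x ≡ 1 (mod 10): gcd(8, 10) = 2, and 1 - 4 = -3 is NOT divisible by 2.
    ⇒ system is inconsistent (no integer solution).

No solution (the system is inconsistent).


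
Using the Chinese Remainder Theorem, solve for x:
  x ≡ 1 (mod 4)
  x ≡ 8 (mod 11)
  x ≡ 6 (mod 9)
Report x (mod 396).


Moduli 4, 11, 9 are pairwise coprime; by CRT there is a unique solution modulo M = 4 · 11 · 9 = 396.
Solve pairwise, accumulating the modulus:
  Start with x ≡ 1 (mod 4).
  Combine with x ≡ 8 (mod 11): since gcd(4, 11) = 1, we get a unique residue mod 44.
    Write x = 1 + 4·t and substitute into x ≡ 8 (mod 11): 4·t ≡ 8 − 1 = 7 (mod 11).
    The inverse of 4 mod 11 is 3 (since 4·3 = 12 = 1·11 + 1), so t ≡ 3·7 = 21 ≡ 10 (mod 11).
    Then x = 1 + 4·10 = 41, valid modulo lcm(4, 11) = 44: x ≡ 41 (mod 44).
  Combine with x ≡ 6 (mod 9): since gcd(44, 9) = 1, we get a unique residue mod 396.
    Write x = 41 + 44·t and substitute into x ≡ 6 (mod 9): 44·t ≡ 6 − 41 = -35 (mod 9).
    Reduce coefficients mod 9: 8·t ≡ 1 (mod 9).
    The inverse of 8 mod 9 is 8 (since 8·8 = 64 = 7·9 + 1), so t ≡ 8·1 = 8 ≡ 8 (mod 9).
    Then x = 41 + 44·8 = 393, valid modulo lcm(44, 9) = 396: x ≡ 393 (mod 396).
Verify: 393 mod 4 = 1 ✓, 393 mod 11 = 8 ✓, 393 mod 9 = 6 ✓.

x ≡ 393 (mod 396).


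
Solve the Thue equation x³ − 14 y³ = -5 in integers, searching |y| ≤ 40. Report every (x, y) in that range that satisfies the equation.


The equation is x³ - 14y³ = -5. For fixed y, x³ = 14·y³ − 5, so a solution requires the RHS to be a perfect cube.
Strategy: iterate y from -40 to 40, compute RHS = 14·y³ − 5, and check whether it is a (positive or negative) perfect cube.
Check small values of y:
  y = 0: RHS = -5 is not a perfect cube.
  y = 1: RHS = 9 is not a perfect cube.
  y = -1: RHS = -19 is not a perfect cube.
  y = 2: RHS = 107 is not a perfect cube.
  y = -2: RHS = -117 is not a perfect cube.
  y = 3: RHS = 373 is not a perfect cube.
  y = -3: RHS = -383 is not a perfect cube.
Continuing the search up to |y| = 40 finds no solutions either.
No (x, y) in the scanned range satisfies the equation.

No integer solutions with |y| ≤ 40.


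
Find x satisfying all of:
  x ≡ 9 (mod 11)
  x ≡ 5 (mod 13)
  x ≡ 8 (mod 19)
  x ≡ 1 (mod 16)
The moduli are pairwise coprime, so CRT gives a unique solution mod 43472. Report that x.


Product of moduli M = 11 · 13 · 19 · 16 = 43472.
Merge one congruence at a time:
  Start: x ≡ 9 (mod 11).
  Combine with x ≡ 5 (mod 13); new modulus lcm = 143.
    Write x = 9 + 11·t and substitute into x ≡ 5 (mod 13): 11·t ≡ 5 − 9 = -4 (mod 13).
    Reduce coefficients mod 13: 11·t ≡ 9 (mod 13).
    The inverse of 11 mod 13 is 6 (since 11·6 = 66 = 5·13 + 1), so t ≡ 6·9 = 54 ≡ 2 (mod 13).
    Then x = 9 + 11·2 = 31, valid modulo lcm(11, 13) = 143: x ≡ 31 (mod 143).
  Combine with x ≡ 8 (mod 19); new modulus lcm = 2717.
    Write x = 31 + 143·t and substitute into x ≡ 8 (mod 19): 143·t ≡ 8 − 31 = -23 (mod 19).
    Reduce coefficients mod 19: 10·t ≡ 15 (mod 19).
    The inverse of 10 mod 19 is 2 (since 10·2 = 20 = 1·19 + 1), so t ≡ 2·15 = 30 ≡ 11 (mod 19).
    Then x = 31 + 143·11 = 1604, valid modulo lcm(143, 19) = 2717: x ≡ 1604 (mod 2717).
  Combine with x ≡ 1 (mod 16); new modulus lcm = 43472.
    Write x = 1604 + 2717·t and substitute into x ≡ 1 (mod 16): 2717·t ≡ 1 − 1604 = -1603 (mod 16).
    Reduce coefficients mod 16: 13·t ≡ 13 (mod 16).
    The inverse of 13 mod 16 is 5 (since 13·5 = 65 = 4·16 + 1), so t ≡ 5·13 = 65 ≡ 1 (mod 16).
    Then x = 1604 + 2717·1 = 4321, valid modulo lcm(2717, 16) = 43472: x ≡ 4321 (mod 43472).
Verify against each original: 4321 mod 11 = 9, 4321 mod 13 = 5, 4321 mod 19 = 8, 4321 mod 16 = 1.

x ≡ 4321 (mod 43472).


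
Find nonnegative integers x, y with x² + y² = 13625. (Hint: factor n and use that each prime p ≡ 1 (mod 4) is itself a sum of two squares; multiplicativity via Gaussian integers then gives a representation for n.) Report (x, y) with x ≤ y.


Step 1: Factor n = 13625 = 5^3 · 109.
Step 2: Check the mod-4 condition on each prime factor: 5 ≡ 1 (mod 4), exponent 3; 109 ≡ 1 (mod 4), exponent 1.
All primes ≡ 3 (mod 4) appear to even exponent (or don't appear), so by the two-squares theorem n IS expressible as a sum of two squares.
Step 3: Build a representation. Group n = k² · m with k = 5 and m = 5 · 109 = 545 (a product of primes ≡ 1 (mod 4)); a representation of m scales to one of n via (k·x)² + (k·y)² = k²(x² + y²). Each prime p ≡ 1 (mod 4) is itself a sum of two squares; find a² by testing p − a² for a perfect square:
  5: 5 − 1² = 4 = 2² ⇒ 5 = 1² + 2².
  109: 109 − 1² = 108, 109 − 2² = 105, 109 − 3² = 100 = 10² ⇒ 109 = 3² + 10².
  Combine using the Brahmagupta–Fibonacci identity (a² + b²)(c² + d²) = (ac − bd)² + (ad + bc)² = (ac + bd)² + (ad − bc)²:
  5 · 109 = 545: from (1² + 2²)(3² + 10²), take (1·3 − 2·10, 1·10 + 2·3) = (3 − 20, 10 + 6) = (-17, 16); dropping signs (only squares matter) gives (17, 16); check 17² + 16² = 289 + 256 = 545 ✓.
  Scale by k = 5: (5·17, 5·16) = (85, 80).
Step 4: Order so x ≤ y and verify: 80² + 85² = 6400 + 7225 = 13625 = n. ✓

n = 13625 = 80² + 85² (one valid representation with x ≤ y).


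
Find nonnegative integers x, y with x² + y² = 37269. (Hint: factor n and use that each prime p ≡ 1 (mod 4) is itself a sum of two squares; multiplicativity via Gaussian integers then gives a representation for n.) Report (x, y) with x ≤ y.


Step 1: Factor n = 37269 = 3^2 · 41 · 101.
Step 2: Check the mod-4 condition on each prime factor: 3 ≡ 3 (mod 4), exponent 2 (must be even); 41 ≡ 1 (mod 4), exponent 1; 101 ≡ 1 (mod 4), exponent 1.
All primes ≡ 3 (mod 4) appear to even exponent (or don't appear), so by the two-squares theorem n IS expressible as a sum of two squares.
Step 3: Build a representation. Group n = k² · m with k = 3 and m = 41 · 101 = 4141 (a product of primes ≡ 1 (mod 4)); a representation of m scales to one of n via (k·x)² + (k·y)² = k²(x² + y²). Each prime p ≡ 1 (mod 4) is itself a sum of two squares; find a² by testing p − a² for a perfect square:
  41: 41 − 1² = 40, 41 − 2² = 37, 41 − 3² = 32, 41 − 4² = 25 = 5² ⇒ 41 = 4² + 5².
  101: 101 − 1² = 100 = 10² ⇒ 101 = 1² + 10².
  Combine using the Brahmagupta–Fibonacci identity (a² + b²)(c² + d²) = (ac − bd)² + (ad + bc)² = (ac + bd)² + (ad − bc)²:
  41 · 101 = 4141: from (4² + 5²)(1² + 10²), take (4·1 − 5·10, 4·10 + 5·1) = (4 − 50, 40 + 5) = (-46, 45); dropping signs (only squares matter) gives (46, 45); check 46² + 45² = 2116 + 2025 = 4141 ✓.
  Scale by k = 3: (3·46, 3·45) = (138, 135).
Step 4: Order so x ≤ y and verify: 135² + 138² = 18225 + 19044 = 37269 = n. ✓

n = 37269 = 135² + 138² (one valid representation with x ≤ y).


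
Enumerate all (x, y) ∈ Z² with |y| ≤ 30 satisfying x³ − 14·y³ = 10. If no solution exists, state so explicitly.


The equation is x³ - 14y³ = 10. For fixed y, x³ = 14·y³ + 10, so a solution requires the RHS to be a perfect cube.
Strategy: iterate y from -30 to 30, compute RHS = 14·y³ + 10, and check whether it is a (positive or negative) perfect cube.
Check small values of y:
  y = 0: RHS = 10 is not a perfect cube.
  y = 1: RHS = 24 is not a perfect cube.
  y = -1: RHS = -4 is not a perfect cube.
  y = 2: RHS = 122 is not a perfect cube.
  y = -2: RHS = -102 is not a perfect cube.
  y = 3: RHS = 388 is not a perfect cube.
  y = -3: RHS = -368 is not a perfect cube.
Continuing the search up to |y| = 30 finds no solutions either.
No (x, y) in the scanned range satisfies the equation.

No integer solutions with |y| ≤ 30.


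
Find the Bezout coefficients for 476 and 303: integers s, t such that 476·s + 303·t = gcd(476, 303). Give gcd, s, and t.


Euclidean algorithm on (476, 303) — divide until remainder is 0:
  476 = 1 · 303 + 173
  303 = 1 · 173 + 130
  173 = 1 · 130 + 43
  130 = 3 · 43 + 1
  43 = 43 · 1 + 0
gcd(476, 303) = 1.
Track Bezout coefficients alongside the remainders: start with r₀ = 476 = a·1 + b·0 (s = 1, t = 0) and r₁ = 303 = a·0 + b·1 (s = 0, t = 1); each new remainder r_{k+1} = r_{k-1} − q_k·r_k inherits s_{k+1} = s_{k-1} − q_k·s_k, t_{k+1} = t_{k-1} − q_k·t_k, so r_k = a·s_k + b·t_k at every step:
  q = 1: r = 173, s = 1 − 1·0 = 1, t = 0 − 1·1 = -1  (check: 476·1 + 303·(-1) = 173)
  q = 1: r = 130, s = 0 − 1·1 = -1, t = 1 − 1·(-1) = 2  (check: 476·(-1) + 303·2 = 130)
  q = 1: r = 43, s = 1 − 1·(-1) = 2, t = -1 − 1·2 = -3  (check: 476·2 + 303·(-3) = 43)
  q = 3: r = 1, s = -1 − 3·2 = -7, t = 2 − 3·(-3) = 11  (check: 476·(-7) + 303·11 = 1)
The row with r = 1 (the gcd) gives the Bezout coefficients s = -7, t = 11.
Result: 476 · (-7) + 303 · (11) = 1.

gcd(476, 303) = 1; s = -7, t = 11 (check: 476·(-7) + 303·11 = 1).


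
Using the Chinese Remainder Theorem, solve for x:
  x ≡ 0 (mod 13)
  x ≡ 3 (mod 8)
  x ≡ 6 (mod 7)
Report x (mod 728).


Moduli 13, 8, 7 are pairwise coprime; by CRT there is a unique solution modulo M = 13 · 8 · 7 = 728.
Solve pairwise, accumulating the modulus:
  Start with x ≡ 0 (mod 13).
  Combine with x ≡ 3 (mod 8): since gcd(13, 8) = 1, we get a unique residue mod 104.
    Write x = 0 + 13·t and substitute into x ≡ 3 (mod 8): 13·t ≡ 3 − 0 = 3 (mod 8).
    Reduce coefficients mod 8: 5·t ≡ 3 (mod 8).
    The inverse of 5 mod 8 is 5 (since 5·5 = 25 = 3·8 + 1), so t ≡ 5·3 = 15 ≡ 7 (mod 8).
    Then x = 0 + 13·7 = 91, valid modulo lcm(13, 8) = 104: x ≡ 91 (mod 104).
  Combine with x ≡ 6 (mod 7): since gcd(104, 7) = 1, we get a unique residue mod 728.
    Write x = 91 + 104·t and substitute into x ≡ 6 (mod 7): 104·t ≡ 6 − 91 = -85 (mod 7).
    Reduce coefficients mod 7: 6·t ≡ 6 (mod 7).
    The inverse of 6 mod 7 is 6 (since 6·6 = 36 = 5·7 + 1), so t ≡ 6·6 = 36 ≡ 1 (mod 7).
    Then x = 91 + 104·1 = 195, valid modulo lcm(104, 7) = 728: x ≡ 195 (mod 728).
Verify: 195 mod 13 = 0 ✓, 195 mod 8 = 3 ✓, 195 mod 7 = 6 ✓.

x ≡ 195 (mod 728).
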